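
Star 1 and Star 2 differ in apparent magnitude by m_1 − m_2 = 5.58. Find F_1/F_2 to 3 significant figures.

F_1/F_2 = 10^(−(m_1 − m_2)/2.5) = 10^(-5.58/2.5) = 10^-2.232 = 0.005861.

0.00586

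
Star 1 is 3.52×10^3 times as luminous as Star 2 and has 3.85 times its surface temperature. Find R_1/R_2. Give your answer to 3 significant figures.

L ∝ R²T⁴ gives R ∝ √L / T², so
R_1/R_2 = √(3.52×10^3) / (3.85)² = 59.33 / 14.82 = 4.003.

4.00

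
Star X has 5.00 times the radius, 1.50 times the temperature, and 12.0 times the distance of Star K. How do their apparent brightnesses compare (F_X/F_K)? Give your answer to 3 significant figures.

0.879

L_X/L_K = (R_X/R_K)²(T_X/T_K)⁴ = (5.00)² × (1.50)⁴ = 126.6.
F_X/F_K = (L_X/L_K)/(d_X/d_K)² = 126.6 / (12.0)² = 0.8789.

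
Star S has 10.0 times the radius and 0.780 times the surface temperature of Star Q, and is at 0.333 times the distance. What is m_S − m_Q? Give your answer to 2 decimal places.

-6.31

L_S/L_Q = (10.0)²(0.780)⁴ = 37.02.
F_S/F_Q = (L_S/L_Q)/(d_S/d_Q)² = 37.02/0.1109 = 333.8.
m_S − m_Q = −2.5 log₁₀(333.8) = -6.31.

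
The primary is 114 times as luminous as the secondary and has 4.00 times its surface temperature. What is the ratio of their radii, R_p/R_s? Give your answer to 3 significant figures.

0.667

L ∝ R²T⁴ gives R ∝ √L / T², so
R_p/R_s = √(114) / (4.00)² = 10.68 / 16.00 = 0.6673.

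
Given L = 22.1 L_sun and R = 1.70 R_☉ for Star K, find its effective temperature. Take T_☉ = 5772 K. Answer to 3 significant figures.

T/T_☉ = (L/L_☉)^(1/4) / (R/R_☉)^(1/2)
T = 5772 × (22.1)^(1/4) / √(1.70) = 5772 × 2.168 / 1.304 = 9598 K.

9.60×10^3 K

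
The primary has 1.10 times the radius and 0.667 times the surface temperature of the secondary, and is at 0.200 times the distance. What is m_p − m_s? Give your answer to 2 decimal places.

-1.94

L_p/L_s = (1.10)²(0.667)⁴ = 0.2395.
F_p/F_s = (L_p/L_s)/(d_p/d_s)² = 0.2395/0.04000 = 5.987.
m_p − m_s = −2.5 log₁₀(5.987) = -1.94.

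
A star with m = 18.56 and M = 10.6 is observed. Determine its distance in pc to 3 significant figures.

m − M = 5 log₁₀(d/10 pc)
18.56 − (10.6) = 7.96 = 5 log₁₀(d/10)
d = 10 × 10^(7.96/5) = 10 × 10^1.592 = 390.8 pc.

391 pc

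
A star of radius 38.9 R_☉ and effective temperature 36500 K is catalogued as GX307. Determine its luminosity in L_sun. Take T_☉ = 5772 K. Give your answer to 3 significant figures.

L/L_☉ = (R/R_☉)² (T/T_☉)⁴ = (38.9)² × (36500/5772)⁴
       = 1513 × (6.324)⁴ = 1513 × 1599 = 2.420×10^6.

2.42×10^6 L_sun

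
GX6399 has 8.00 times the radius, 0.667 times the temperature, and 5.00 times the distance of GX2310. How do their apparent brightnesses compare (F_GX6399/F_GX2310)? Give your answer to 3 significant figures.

L_GX6399/L_GX2310 = (R_GX6399/R_GX2310)²(T_GX6399/T_GX2310)⁴ = (8.00)² × (0.667)⁴ = 12.67.
F_GX6399/F_GX2310 = (L_GX6399/L_GX2310)/(d_GX6399/d_GX2310)² = 12.67 / (5.00)² = 0.5067.

0.507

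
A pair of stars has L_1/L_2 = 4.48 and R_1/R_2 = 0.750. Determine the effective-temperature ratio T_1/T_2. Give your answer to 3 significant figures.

L ∝ R²T⁴ gives T ∝ (L/R²)^(1/4), so
T_1/T_2 = (4.48 / 0.750²)^(1/4) = (7.964)^(1/4) = 1.680.

1.68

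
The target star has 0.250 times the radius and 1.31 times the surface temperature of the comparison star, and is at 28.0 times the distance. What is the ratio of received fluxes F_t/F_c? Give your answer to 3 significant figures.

L_t/L_c = (R_t/R_c)²(T_t/T_c)⁴ = (0.250)² × (1.31)⁴ = 0.1841.
F_t/F_c = (L_t/L_c)/(d_t/d_c)² = 0.1841 / (28.0)² = 2.348×10^-4.

2.35×10^-4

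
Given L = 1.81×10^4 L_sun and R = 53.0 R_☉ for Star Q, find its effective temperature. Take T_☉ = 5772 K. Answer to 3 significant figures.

T/T_☉ = (L/L_☉)^(1/4) / (R/R_☉)^(1/2)
T = 5772 × (1.81×10^4)^(1/4) / √(53.0) = 5772 × 11.60 / 7.280 = 9196 K.

9.20×10^3 K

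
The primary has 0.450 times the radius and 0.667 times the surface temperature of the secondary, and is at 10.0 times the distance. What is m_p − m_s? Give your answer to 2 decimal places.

L_p/L_s = (0.450)²(0.667)⁴ = 0.04008.
F_p/F_s = (L_p/L_s)/(d_p/d_s)² = 0.04008/100.0 = 4.008×10^-4.
m_p − m_s = −2.5 log₁₀(4.008×10^-4) = 8.49.

8.49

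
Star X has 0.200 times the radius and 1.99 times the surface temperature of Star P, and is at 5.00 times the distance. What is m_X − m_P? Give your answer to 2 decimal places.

L_X/L_P = (0.200)²(1.99)⁴ = 0.6273.
F_X/F_P = (L_X/L_P)/(d_X/d_P)² = 0.6273/25.00 = 0.02509.
m_X − m_P = −2.5 log₁₀(0.02509) = 4.00.

4.00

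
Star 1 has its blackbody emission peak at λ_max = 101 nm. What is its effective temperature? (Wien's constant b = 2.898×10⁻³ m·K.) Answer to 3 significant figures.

T = b/λ_max = 2.898×10⁻³ / (101×10⁻⁹) = 2.869×10^4 K.

2.87×10^4 K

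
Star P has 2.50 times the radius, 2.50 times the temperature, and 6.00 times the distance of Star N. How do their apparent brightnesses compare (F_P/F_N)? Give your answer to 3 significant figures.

L_P/L_N = (R_P/R_N)²(T_P/T_N)⁴ = (2.50)² × (2.50)⁴ = 244.1.
F_P/F_N = (L_P/L_N)/(d_P/d_N)² = 244.1 / (6.00)² = 6.782.

6.78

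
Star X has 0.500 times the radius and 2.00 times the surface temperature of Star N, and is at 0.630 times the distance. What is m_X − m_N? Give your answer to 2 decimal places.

L_X/L_N = (0.500)²(2.00)⁴ = 4.000.
F_X/F_N = (L_X/L_N)/(d_X/d_N)² = 4.000/0.3969 = 10.08.
m_X − m_N = −2.5 log₁₀(10.08) = -2.51.

-2.51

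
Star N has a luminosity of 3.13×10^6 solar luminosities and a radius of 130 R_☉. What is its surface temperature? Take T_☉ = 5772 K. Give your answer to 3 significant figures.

2.13×10^4 K

T/T_☉ = (L/L_☉)^(1/4) / (R/R_☉)^(1/2)
T = 5772 × (3.13×10^6)^(1/4) / √(130) = 5772 × 42.06 / 11.40 = 2.129×10^4 K.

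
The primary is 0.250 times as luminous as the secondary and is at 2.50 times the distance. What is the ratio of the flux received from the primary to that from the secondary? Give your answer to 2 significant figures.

0.040

F = L/(4πd²), so F_p/F_s = (L_p/L_s) / (d_p/d_s)²
= 0.250 / (2.50)² = 0.250 / 6.250 = 0.04000.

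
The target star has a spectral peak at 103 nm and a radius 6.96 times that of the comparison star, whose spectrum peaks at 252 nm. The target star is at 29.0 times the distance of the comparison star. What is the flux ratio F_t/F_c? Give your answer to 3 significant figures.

2.06

Wien's law: T_t/T_c = λ_c/λ_t = 252/103 = 2.447.
L_t/L_c = (R_t/R_c)²(T_t/T_c)⁴ = (6.96)²(2.447)⁴ = 1736.
F_t/F_c = (L_t/L_c)/(d_t/d_c)² = 1736/(29.0)² = 2.064.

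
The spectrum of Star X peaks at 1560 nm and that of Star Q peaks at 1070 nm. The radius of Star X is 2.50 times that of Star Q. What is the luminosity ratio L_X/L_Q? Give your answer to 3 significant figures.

1.38

Wien's law gives T ∝ 1/λ_max, so T_X/T_Q = λ_Q/λ_X = 1070/1560 = 0.6859.
Then L ∝ R²T⁴ gives L_X/L_Q = (2.50)² × (0.6859)⁴ = 6.250 × 0.2213 = 1.383.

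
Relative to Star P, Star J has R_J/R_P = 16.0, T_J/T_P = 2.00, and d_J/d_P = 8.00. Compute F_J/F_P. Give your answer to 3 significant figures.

L_J/L_P = (R_J/R_P)²(T_J/T_P)⁴ = (16.0)² × (2.00)⁴ = 4096.
F_J/F_P = (L_J/L_P)/(d_J/d_P)² = 4096 / (8.00)² = 64.00.

64.0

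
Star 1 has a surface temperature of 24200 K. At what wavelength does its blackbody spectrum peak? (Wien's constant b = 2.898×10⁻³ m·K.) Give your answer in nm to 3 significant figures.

120 nm

λ_max = b/T = 2.898×10⁻³ / 24200 = 1.20×10^-7 m = 119.8 nm.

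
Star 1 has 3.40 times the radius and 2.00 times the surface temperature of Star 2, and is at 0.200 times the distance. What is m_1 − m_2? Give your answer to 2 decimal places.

-9.16

L_1/L_2 = (3.40)²(2.00)⁴ = 185.0.
F_1/F_2 = (L_1/L_2)/(d_1/d_2)² = 185.0/0.04000 = 4624.
m_1 − m_2 = −2.5 log₁₀(4624) = -9.16.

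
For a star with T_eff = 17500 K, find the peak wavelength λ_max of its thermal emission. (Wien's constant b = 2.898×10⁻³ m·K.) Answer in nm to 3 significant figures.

λ_max = b/T = 2.898×10⁻³ / 17500 = 1.66×10^-7 m = 165.6 nm.

166 nm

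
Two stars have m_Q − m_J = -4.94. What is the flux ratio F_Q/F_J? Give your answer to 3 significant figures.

F_Q/F_J = 10^(−(m_Q − m_J)/2.5) = 10^(4.94/2.5) = 10^1.976 = 94.62.

94.6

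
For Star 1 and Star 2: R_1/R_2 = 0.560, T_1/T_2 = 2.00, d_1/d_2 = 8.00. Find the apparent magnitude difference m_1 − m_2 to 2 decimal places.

2.76

L_1/L_2 = (0.560)²(2.00)⁴ = 5.018.
F_1/F_2 = (L_1/L_2)/(d_1/d_2)² = 5.018/64.00 = 0.07840.
m_1 − m_2 = −2.5 log₁₀(0.07840) = 2.76.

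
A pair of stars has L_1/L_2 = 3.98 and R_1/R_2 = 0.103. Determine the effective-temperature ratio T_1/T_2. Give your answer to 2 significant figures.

4.4

L ∝ R²T⁴ gives T ∝ (L/R²)^(1/4), so
T_1/T_2 = (3.98 / 0.103²)^(1/4) = (375.2)^(1/4) = 4.401.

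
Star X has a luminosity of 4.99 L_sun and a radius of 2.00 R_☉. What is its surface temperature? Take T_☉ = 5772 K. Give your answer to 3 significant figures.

6.10×10^3 K

T/T_☉ = (L/L_☉)^(1/4) / (R/R_☉)^(1/2)
T = 5772 × (4.99)^(1/4) / √(2.00) = 5772 × 1.495 / 1.414 = 6100 K.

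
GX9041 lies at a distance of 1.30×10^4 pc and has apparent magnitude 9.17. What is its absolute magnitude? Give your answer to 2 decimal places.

M = m − 5 log₁₀(d/10 pc) = 9.17 − 5 log₁₀(1.30×10^4/10)
  = 9.17 − 5 × 3.114 = 9.17 − 15.57 = -6.40.

-6.40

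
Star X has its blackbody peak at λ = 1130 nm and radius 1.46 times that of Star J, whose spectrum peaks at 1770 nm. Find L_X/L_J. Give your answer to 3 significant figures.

12.8

Wien's law gives T ∝ 1/λ_max, so T_X/T_J = λ_J/λ_X = 1770/1130 = 1.566.
Then L ∝ R²T⁴ gives L_X/L_J = (1.46)² × (1.566)⁴ = 2.132 × 6.020 = 12.83.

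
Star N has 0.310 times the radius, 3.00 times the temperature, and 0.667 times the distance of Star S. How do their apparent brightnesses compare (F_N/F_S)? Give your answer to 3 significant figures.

17.5

L_N/L_S = (R_N/R_S)²(T_N/T_S)⁴ = (0.310)² × (3.00)⁴ = 7.784.
F_N/F_S = (L_N/L_S)/(d_N/d_S)² = 7.784 / (0.667)² = 17.50.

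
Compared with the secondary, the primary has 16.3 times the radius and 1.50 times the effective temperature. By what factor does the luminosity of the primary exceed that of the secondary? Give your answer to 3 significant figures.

From the Stefan–Boltzmann law, L ∝ R²T⁴, so
L_p/L_s = (R_p/R_s)² (T_p/T_s)⁴ = (16.3)² × (1.50)⁴ = 265.7 × 5.062 = 1345.

1.35×10^3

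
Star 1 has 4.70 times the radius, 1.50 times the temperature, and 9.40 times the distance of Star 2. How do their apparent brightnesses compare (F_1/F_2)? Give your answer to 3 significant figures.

1.27

L_1/L_2 = (R_1/R_2)²(T_1/T_2)⁴ = (4.70)² × (1.50)⁴ = 111.8.
F_1/F_2 = (L_1/L_2)/(d_1/d_2)² = 111.8 / (9.40)² = 1.266.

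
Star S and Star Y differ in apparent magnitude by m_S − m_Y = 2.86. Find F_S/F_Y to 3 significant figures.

0.0718

F_S/F_Y = 10^(−(m_S − m_Y)/2.5) = 10^(-2.86/2.5) = 10^-1.144 = 0.07178.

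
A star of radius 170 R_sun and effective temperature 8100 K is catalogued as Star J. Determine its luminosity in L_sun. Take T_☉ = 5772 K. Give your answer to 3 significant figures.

1.12×10^5 L_sun

L/L_☉ = (R/R_☉)² (T/T_☉)⁴ = (170)² × (8100/5772)⁴
       = 2.890×10^4 × (1.403)⁴ = 2.890×10^4 × 3.878 = 1.121×10^5.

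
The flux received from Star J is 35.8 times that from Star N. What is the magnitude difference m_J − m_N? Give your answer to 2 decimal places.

-3.88

m_J − m_N = −2.5 log₁₀(F_J/F_N) = −2.5 log₁₀(35.8) = −2.5 × (1.554) = -3.885.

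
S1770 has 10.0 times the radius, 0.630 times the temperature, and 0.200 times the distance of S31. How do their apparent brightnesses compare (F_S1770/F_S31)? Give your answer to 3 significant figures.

L_S1770/L_S31 = (R_S1770/R_S31)²(T_S1770/T_S31)⁴ = (10.0)² × (0.630)⁴ = 15.75.
F_S1770/F_S31 = (L_S1770/L_S31)/(d_S1770/d_S31)² = 15.75 / (0.200)² = 393.8.

394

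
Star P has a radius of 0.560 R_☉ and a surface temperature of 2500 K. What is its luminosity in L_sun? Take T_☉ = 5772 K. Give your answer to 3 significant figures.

0.0110 L_sun

L/L_☉ = (R/R_☉)² (T/T_☉)⁴ = (0.560)² × (2500/5772)⁴
       = 0.3136 × (0.4331)⁴ = 0.3136 × 0.03519 = 0.01104.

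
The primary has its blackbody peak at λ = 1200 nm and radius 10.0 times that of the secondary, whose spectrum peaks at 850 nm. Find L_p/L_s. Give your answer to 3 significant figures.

25.2

Wien's law gives T ∝ 1/λ_max, so T_p/T_s = λ_s/λ_p = 850/1200 = 0.7083.
Then L ∝ R²T⁴ gives L_p/L_s = (10.0)² × (0.7083)⁴ = 100.0 × 0.2517 = 25.17.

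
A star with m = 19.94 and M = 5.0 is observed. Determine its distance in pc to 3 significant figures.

m − M = 5 log₁₀(d/10 pc)
19.94 − (5.0) = 14.94 = 5 log₁₀(d/10)
d = 10 × 10^(14.94/5) = 10 × 10^2.988 = 9727 pc.

9.73×10^3 pc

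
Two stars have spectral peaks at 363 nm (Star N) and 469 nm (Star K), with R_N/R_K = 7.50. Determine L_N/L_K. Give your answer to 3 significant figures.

157

Wien's law gives T ∝ 1/λ_max, so T_N/T_K = λ_K/λ_N = 469/363 = 1.292.
Then L ∝ R²T⁴ gives L_N/L_K = (7.50)² × (1.292)⁴ = 56.25 × 2.787 = 156.7.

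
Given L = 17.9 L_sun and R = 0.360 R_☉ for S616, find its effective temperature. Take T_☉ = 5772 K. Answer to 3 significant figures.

T/T_☉ = (L/L_☉)^(1/4) / (R/R_☉)^(1/2)
T = 5772 × (17.9)^(1/4) / √(0.360) = 5772 × 2.057 / 0.6000 = 1.979×10^4 K.

1.98×10^4 K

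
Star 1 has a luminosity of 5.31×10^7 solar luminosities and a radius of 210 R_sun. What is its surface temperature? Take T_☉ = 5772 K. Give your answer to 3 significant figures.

3.40×10^4 K

T/T_☉ = (L/L_☉)^(1/4) / (R/R_☉)^(1/2)
T = 5772 × (5.31×10^7)^(1/4) / √(210) = 5772 × 85.36 / 14.49 = 3.400×10^4 K.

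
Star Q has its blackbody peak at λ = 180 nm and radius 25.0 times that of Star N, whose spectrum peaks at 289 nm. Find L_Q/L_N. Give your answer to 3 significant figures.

Wien's law gives T ∝ 1/λ_max, so T_Q/T_N = λ_N/λ_Q = 289/180 = 1.606.
Then L ∝ R²T⁴ gives L_Q/L_N = (25.0)² × (1.606)⁴ = 625.0 × 6.645 = 4153.

4.15×10^3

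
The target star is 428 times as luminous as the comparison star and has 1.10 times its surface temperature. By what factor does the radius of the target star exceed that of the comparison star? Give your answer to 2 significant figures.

L ∝ R²T⁴ gives R ∝ √L / T², so
R_t/R_c = √(428) / (1.10)² = 20.69 / 1.210 = 17.10.

17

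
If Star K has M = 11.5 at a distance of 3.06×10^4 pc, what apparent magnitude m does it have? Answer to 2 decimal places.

m = M + 5 log₁₀(d/10 pc) = 11.5 + 5 log₁₀(3.06×10^4/10)
  = 11.5 + 5 × 3.486 = 11.5 + 17.43 = 28.93.

28.93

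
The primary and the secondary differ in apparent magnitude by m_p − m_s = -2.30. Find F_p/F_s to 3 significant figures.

8.32

F_p/F_s = 10^(−(m_p − m_s)/2.5) = 10^(2.30/2.5) = 10^0.920 = 8.318.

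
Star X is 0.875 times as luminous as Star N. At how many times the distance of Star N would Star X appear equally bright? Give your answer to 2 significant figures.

Equal flux requires L_X/d_X² = L_N/d_N², so d_X/d_N = √(L_X/L_N)
= √(0.875) = 0.9354.

0.94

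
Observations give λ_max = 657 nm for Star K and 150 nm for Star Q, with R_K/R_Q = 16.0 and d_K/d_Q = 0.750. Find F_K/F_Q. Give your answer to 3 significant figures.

1.24

Wien's law: T_K/T_Q = λ_Q/λ_K = 150/657 = 0.2283.
L_K/L_Q = (R_K/R_Q)²(T_K/T_Q)⁴ = (16.0)²(0.2283)⁴ = 0.6956.
F_K/F_Q = (L_K/L_Q)/(d_K/d_Q)² = 0.6956/(0.750)² = 1.237.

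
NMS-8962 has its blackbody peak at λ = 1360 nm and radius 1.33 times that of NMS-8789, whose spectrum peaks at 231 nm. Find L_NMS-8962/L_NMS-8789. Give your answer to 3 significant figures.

Wien's law gives T ∝ 1/λ_max, so T_NMS-8962/T_NMS-8789 = λ_NMS-8789/λ_NMS-8962 = 231/1360 = 0.1699.
Then L ∝ R²T⁴ gives L_NMS-8962/L_NMS-8789 = (1.33)² × (0.1699)⁴ = 1.769 × 8.323×10^-4 = 0.001472.

0.00147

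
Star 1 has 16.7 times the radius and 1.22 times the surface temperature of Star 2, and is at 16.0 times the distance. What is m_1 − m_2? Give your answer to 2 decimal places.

-0.96

L_1/L_2 = (16.7)²(1.22)⁴ = 617.8.
F_1/F_2 = (L_1/L_2)/(d_1/d_2)² = 617.8/256.0 = 2.413.
m_1 − m_2 = −2.5 log₁₀(2.413) = -0.96.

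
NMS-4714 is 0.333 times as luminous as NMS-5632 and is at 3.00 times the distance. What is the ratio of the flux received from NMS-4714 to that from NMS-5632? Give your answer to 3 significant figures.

0.0370

F = L/(4πd²), so F_NMS-4714/F_NMS-5632 = (L_NMS-4714/L_NMS-5632) / (d_NMS-4714/d_NMS-5632)²
= 0.333 / (3.00)² = 0.333 / 9.000 = 0.03700.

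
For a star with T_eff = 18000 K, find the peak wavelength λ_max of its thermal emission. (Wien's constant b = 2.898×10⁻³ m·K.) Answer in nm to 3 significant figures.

λ_max = b/T = 2.898×10⁻³ / 18000 = 1.61×10^-7 m = 161.0 nm.

161 nm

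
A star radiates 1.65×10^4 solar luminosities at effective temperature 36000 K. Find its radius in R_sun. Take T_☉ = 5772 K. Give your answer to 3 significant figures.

R/R_☉ = √(L/L_☉) / (T/T_☉)² = √(1.65×10^4) / (6.237)²
       = 128.5 / 38.90 = 3.302.

3.30 R_sun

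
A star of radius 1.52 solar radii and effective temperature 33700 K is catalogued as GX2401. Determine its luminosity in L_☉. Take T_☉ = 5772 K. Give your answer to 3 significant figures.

L/L_☉ = (R/R_☉)² (T/T_☉)⁴ = (1.52)² × (33700/5772)⁴
       = 2.310 × (5.839)⁴ = 2.310 × 1162 = 2685.

2.68×10^3 L_☉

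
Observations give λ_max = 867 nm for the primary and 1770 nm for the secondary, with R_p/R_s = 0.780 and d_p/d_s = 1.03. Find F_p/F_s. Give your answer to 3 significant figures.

Wien's law: T_p/T_s = λ_s/λ_p = 1770/867 = 2.042.
L_p/L_s = (R_p/R_s)²(T_p/T_s)⁴ = (0.780)²(2.042)⁴ = 10.57.
F_p/F_s = (L_p/L_s)/(d_p/d_s)² = 10.57/(1.03)² = 9.962.

9.96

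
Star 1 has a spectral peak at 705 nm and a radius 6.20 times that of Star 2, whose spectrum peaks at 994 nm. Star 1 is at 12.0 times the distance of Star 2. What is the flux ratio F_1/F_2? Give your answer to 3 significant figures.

1.05

Wien's law: T_1/T_2 = λ_2/λ_1 = 994/705 = 1.410.
L_1/L_2 = (R_1/R_2)²(T_1/T_2)⁴ = (6.20)²(1.410)⁴ = 151.9.
F_1/F_2 = (L_1/L_2)/(d_1/d_2)² = 151.9/(12.0)² = 1.055.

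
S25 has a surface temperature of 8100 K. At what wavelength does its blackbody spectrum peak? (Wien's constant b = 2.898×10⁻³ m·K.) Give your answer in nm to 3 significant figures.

358 nm

λ_max = b/T = 2.898×10⁻³ / 8100 = 3.58×10^-7 m = 357.8 nm.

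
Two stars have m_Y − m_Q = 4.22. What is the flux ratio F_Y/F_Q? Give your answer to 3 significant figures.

0.0205

F_Y/F_Q = 10^(−(m_Y − m_Q)/2.5) = 10^(-4.22/2.5) = 10^-1.688 = 0.02051.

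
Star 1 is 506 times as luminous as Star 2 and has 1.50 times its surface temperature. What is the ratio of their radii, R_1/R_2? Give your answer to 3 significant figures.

10.0

L ∝ R²T⁴ gives R ∝ √L / T², so
R_1/R_2 = √(506) / (1.50)² = 22.49 / 2.250 = 9.998.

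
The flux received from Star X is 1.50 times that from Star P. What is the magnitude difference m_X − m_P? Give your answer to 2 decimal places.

m_X − m_P = −2.5 log₁₀(F_X/F_P) = −2.5 log₁₀(1.50) = −2.5 × (0.176) = -0.440.

-0.44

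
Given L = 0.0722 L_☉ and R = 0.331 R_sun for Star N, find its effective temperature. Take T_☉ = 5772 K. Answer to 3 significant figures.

T/T_☉ = (L/L_☉)^(1/4) / (R/R_☉)^(1/2)
T = 5772 × (0.0722)^(1/4) / √(0.331) = 5772 × 0.5184 / 0.5753 = 5201 K.

5.20×10^3 K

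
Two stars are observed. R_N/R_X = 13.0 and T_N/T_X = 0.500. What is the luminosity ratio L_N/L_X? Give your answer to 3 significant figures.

10.6

From the Stefan–Boltzmann law, L ∝ R²T⁴, so
L_N/L_X = (R_N/R_X)² (T_N/T_X)⁴ = (13.0)² × (0.500)⁴ = 169.0 × 0.06250 = 10.56.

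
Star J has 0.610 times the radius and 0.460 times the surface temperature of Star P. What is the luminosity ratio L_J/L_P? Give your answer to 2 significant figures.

From the Stefan–Boltzmann law, L ∝ R²T⁴, so
L_J/L_P = (R_J/R_P)² (T_J/T_P)⁴ = (0.610)² × (0.460)⁴ = 0.3721 × 0.04477 = 0.01666.

0.017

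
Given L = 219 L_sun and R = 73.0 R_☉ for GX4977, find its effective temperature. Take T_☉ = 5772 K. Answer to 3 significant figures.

T/T_☉ = (L/L_☉)^(1/4) / (R/R_☉)^(1/2)
T = 5772 × (219)^(1/4) / √(73.0) = 5772 × 3.847 / 8.544 = 2599 K.

2.60×10^3 K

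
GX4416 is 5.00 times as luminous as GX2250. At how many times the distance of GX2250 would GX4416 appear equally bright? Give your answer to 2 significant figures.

2.2

Equal flux requires L_GX4416/d_GX4416² = L_GX2250/d_GX2250², so d_GX4416/d_GX2250 = √(L_GX4416/L_GX2250)
= √(5.00) = 2.236.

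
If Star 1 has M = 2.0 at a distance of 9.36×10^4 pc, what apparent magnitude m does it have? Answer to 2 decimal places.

m = M + 5 log₁₀(d/10 pc) = 2.0 + 5 log₁₀(9.36×10^4/10)
  = 2.0 + 5 × 3.971 = 2.0 + 19.86 = 21.86.

21.86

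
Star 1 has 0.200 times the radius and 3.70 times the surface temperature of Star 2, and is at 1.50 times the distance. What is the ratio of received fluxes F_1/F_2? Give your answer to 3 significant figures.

L_1/L_2 = (R_1/R_2)²(T_1/T_2)⁴ = (0.200)² × (3.70)⁴ = 7.497.
F_1/F_2 = (L_1/L_2)/(d_1/d_2)² = 7.497 / (1.50)² = 3.332.

3.33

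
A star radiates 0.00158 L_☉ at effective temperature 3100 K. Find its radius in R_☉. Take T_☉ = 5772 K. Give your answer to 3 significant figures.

R/R_☉ = √(L/L_☉) / (T/T_☉)² = √(0.00158) / (0.5371)²
       = 0.03975 / 0.2885 = 0.1378.

0.138 R_☉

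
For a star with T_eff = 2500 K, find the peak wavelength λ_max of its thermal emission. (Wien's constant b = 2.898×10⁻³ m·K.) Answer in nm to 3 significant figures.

λ_max = b/T = 2.898×10⁻³ / 2500 = 1.16×10^-6 m = 1159 nm.

1.16×10^3 nm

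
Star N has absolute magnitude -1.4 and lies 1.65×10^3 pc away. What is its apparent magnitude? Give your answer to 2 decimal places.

9.69

m = M + 5 log₁₀(d/10 pc) = -1.4 + 5 log₁₀(1.65×10^3/10)
  = -1.4 + 5 × 2.217 = -1.4 + 11.09 = 9.69.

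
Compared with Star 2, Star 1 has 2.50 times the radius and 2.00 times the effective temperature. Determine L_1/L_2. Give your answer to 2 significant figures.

1.0×10^2

From the Stefan–Boltzmann law, L ∝ R²T⁴, so
L_1/L_2 = (R_1/R_2)² (T_1/T_2)⁴ = (2.50)² × (2.00)⁴ = 6.250 × 16.00 = 100.0.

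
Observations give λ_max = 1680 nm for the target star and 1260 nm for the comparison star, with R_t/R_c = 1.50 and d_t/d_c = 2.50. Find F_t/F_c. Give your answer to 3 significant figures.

0.114

Wien's law: T_t/T_c = λ_c/λ_t = 1260/1680 = 0.7500.
L_t/L_c = (R_t/R_c)²(T_t/T_c)⁴ = (1.50)²(0.7500)⁴ = 0.7119.
F_t/F_c = (L_t/L_c)/(d_t/d_c)² = 0.7119/(2.50)² = 0.1139.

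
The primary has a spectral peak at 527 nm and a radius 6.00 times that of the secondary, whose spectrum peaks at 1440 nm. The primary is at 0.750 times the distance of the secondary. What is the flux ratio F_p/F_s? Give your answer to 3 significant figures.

3.57×10^3

Wien's law: T_p/T_s = λ_s/λ_p = 1440/527 = 2.732.
L_p/L_s = (R_p/R_s)²(T_p/T_s)⁴ = (6.00)²(2.732)⁴ = 2007.
F_p/F_s = (L_p/L_s)/(d_p/d_s)² = 2007/(0.750)² = 3568.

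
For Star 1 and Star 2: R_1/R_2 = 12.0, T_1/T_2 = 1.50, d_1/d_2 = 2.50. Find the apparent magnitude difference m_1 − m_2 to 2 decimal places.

L_1/L_2 = (12.0)²(1.50)⁴ = 729.0.
F_1/F_2 = (L_1/L_2)/(d_1/d_2)² = 729.0/6.250 = 116.6.
m_1 − m_2 = −2.5 log₁₀(116.6) = -5.17.

-5.17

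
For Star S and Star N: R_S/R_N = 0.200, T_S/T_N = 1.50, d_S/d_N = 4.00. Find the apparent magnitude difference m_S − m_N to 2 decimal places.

L_S/L_N = (0.200)²(1.50)⁴ = 0.2025.
F_S/F_N = (L_S/L_N)/(d_S/d_N)² = 0.2025/16.00 = 0.01266.
m_S − m_N = −2.5 log₁₀(0.01266) = 4.74.

4.74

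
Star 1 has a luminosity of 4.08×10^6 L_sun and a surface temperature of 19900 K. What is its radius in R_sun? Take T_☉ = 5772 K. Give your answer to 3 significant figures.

170 R_sun

R/R_☉ = √(L/L_☉) / (T/T_☉)² = √(4.08×10^6) / (3.448)²
       = 2020 / 11.89 = 169.9.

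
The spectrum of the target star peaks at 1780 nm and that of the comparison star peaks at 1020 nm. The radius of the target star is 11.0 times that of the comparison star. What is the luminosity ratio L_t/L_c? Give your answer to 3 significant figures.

Wien's law gives T ∝ 1/λ_max, so T_t/T_c = λ_c/λ_t = 1020/1780 = 0.5730.
Then L ∝ R²T⁴ gives L_t/L_c = (11.0)² × (0.5730)⁴ = 121.0 × 0.1078 = 13.05.

13.0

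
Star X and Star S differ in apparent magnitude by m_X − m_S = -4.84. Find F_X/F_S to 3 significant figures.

86.3

F_X/F_S = 10^(−(m_X − m_S)/2.5) = 10^(4.84/2.5) = 10^1.936 = 86.30.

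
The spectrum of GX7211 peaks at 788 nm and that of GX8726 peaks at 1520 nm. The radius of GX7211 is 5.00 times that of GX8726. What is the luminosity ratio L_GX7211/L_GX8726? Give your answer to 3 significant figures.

346

Wien's law gives T ∝ 1/λ_max, so T_GX7211/T_GX8726 = λ_GX8726/λ_GX7211 = 1520/788 = 1.929.
Then L ∝ R²T⁴ gives L_GX7211/L_GX8726 = (5.00)² × (1.929)⁴ = 25.00 × 13.84 = 346.1.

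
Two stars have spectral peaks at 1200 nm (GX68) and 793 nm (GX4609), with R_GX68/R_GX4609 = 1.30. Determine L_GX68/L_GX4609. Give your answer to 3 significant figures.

Wien's law gives T ∝ 1/λ_max, so T_GX68/T_GX4609 = λ_GX4609/λ_GX68 = 793/1200 = 0.6608.
Then L ∝ R²T⁴ gives L_GX68/L_GX4609 = (1.30)² × (0.6608)⁴ = 1.690 × 0.1907 = 0.3223.

0.322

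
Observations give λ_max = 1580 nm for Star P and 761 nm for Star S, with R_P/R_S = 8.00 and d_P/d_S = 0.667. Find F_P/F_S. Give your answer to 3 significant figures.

7.74

Wien's law: T_P/T_S = λ_S/λ_P = 761/1580 = 0.4816.
L_P/L_S = (R_P/R_S)²(T_P/T_S)⁴ = (8.00)²(0.4816)⁴ = 3.444.
F_P/F_S = (L_P/L_S)/(d_P/d_S)² = 3.444/(0.667)² = 7.742.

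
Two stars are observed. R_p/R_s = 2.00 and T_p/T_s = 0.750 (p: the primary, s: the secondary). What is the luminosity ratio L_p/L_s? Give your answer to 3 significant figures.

1.27

From the Stefan–Boltzmann law, L ∝ R²T⁴, so
L_p/L_s = (R_p/R_s)² (T_p/T_s)⁴ = (2.00)² × (0.750)⁴ = 4.000 × 0.3164 = 1.266.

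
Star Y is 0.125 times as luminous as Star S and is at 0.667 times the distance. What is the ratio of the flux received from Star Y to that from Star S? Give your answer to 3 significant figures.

0.281

F = L/(4πd²), so F_Y/F_S = (L_Y/L_S) / (d_Y/d_S)²
= 0.125 / (0.667)² = 0.125 / 0.4449 = 0.2810.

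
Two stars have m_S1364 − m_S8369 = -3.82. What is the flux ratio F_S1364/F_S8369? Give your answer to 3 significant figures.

33.7

F_S1364/F_S8369 = 10^(−(m_S1364 − m_S8369)/2.5) = 10^(3.82/2.5) = 10^1.528 = 33.73.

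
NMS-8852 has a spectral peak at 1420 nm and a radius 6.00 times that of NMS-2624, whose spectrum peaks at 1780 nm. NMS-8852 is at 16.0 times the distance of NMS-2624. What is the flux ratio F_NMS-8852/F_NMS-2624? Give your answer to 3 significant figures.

Wien's law: T_NMS-8852/T_NMS-2624 = λ_NMS-2624/λ_NMS-8852 = 1780/1420 = 1.254.
L_NMS-8852/L_NMS-2624 = (R_NMS-8852/R_NMS-2624)²(T_NMS-8852/T_NMS-2624)⁴ = (6.00)²(1.254)⁴ = 88.89.
F_NMS-8852/F_NMS-2624 = (L_NMS-8852/L_NMS-2624)/(d_NMS-8852/d_NMS-2624)² = 88.89/(16.0)² = 0.3472.

0.347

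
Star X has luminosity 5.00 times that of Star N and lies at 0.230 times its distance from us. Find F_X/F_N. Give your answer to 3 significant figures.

F = L/(4πd²), so F_X/F_N = (L_X/L_N) / (d_X/d_N)²
= 5.00 / (0.230)² = 5.00 / 0.05290 = 94.52.

94.5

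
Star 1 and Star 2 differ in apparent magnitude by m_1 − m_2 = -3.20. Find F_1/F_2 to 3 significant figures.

19.1

F_1/F_2 = 10^(−(m_1 − m_2)/2.5) = 10^(3.20/2.5) = 10^1.280 = 19.05.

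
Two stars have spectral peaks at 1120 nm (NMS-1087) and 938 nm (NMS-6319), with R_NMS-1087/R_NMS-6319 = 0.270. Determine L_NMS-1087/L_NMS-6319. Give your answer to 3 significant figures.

0.0359

Wien's law gives T ∝ 1/λ_max, so T_NMS-1087/T_NMS-6319 = λ_NMS-6319/λ_NMS-1087 = 938/1120 = 0.8375.
Then L ∝ R²T⁴ gives L_NMS-1087/L_NMS-6319 = (0.270)² × (0.8375)⁴ = 0.07290 × 0.4920 = 0.03586.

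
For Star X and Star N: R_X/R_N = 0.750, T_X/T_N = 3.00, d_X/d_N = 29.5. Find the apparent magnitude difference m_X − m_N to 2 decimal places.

L_X/L_N = (0.750)²(3.00)⁴ = 45.56.
F_X/F_N = (L_X/L_N)/(d_X/d_N)² = 45.56/870.2 = 0.05236.
m_X − m_N = −2.5 log₁₀(0.05236) = 3.20.

3.20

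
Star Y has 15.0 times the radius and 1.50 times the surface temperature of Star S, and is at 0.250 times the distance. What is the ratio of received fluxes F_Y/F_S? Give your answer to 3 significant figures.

1.82×10^4

L_Y/L_S = (R_Y/R_S)²(T_Y/T_S)⁴ = (15.0)² × (1.50)⁴ = 1139.
F_Y/F_S = (L_Y/L_S)/(d_Y/d_S)² = 1139 / (0.250)² = 1.822×10^4.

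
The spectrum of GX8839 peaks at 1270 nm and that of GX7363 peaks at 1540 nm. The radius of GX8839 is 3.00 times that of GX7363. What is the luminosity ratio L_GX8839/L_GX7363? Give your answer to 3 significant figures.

19.5

Wien's law gives T ∝ 1/λ_max, so T_GX8839/T_GX7363 = λ_GX7363/λ_GX8839 = 1540/1270 = 1.213.
Then L ∝ R²T⁴ gives L_GX8839/L_GX7363 = (3.00)² × (1.213)⁴ = 9.000 × 2.162 = 19.46.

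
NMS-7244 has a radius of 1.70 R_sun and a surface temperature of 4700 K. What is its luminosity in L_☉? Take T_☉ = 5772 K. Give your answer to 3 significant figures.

1.27 L_☉

L/L_☉ = (R/R_☉)² (T/T_☉)⁴ = (1.70)² × (4700/5772)⁴
       = 2.890 × (0.8143)⁴ = 2.890 × 0.4396 = 1.271.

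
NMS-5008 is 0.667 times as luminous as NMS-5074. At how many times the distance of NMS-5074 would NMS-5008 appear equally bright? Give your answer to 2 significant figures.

Equal flux requires L_NMS-5008/d_NMS-5008² = L_NMS-5074/d_NMS-5074², so d_NMS-5008/d_NMS-5074 = √(L_NMS-5008/L_NMS-5074)
= √(0.667) = 0.8167.

0.82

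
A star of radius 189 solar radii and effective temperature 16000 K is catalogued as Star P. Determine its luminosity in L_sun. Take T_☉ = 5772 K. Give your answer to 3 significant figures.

L/L_☉ = (R/R_☉)² (T/T_☉)⁴ = (189)² × (16000/5772)⁴
       = 3.572×10^4 × (2.772)⁴ = 3.572×10^4 × 59.04 = 2.109×10^6.

2.11×10^6 L_sun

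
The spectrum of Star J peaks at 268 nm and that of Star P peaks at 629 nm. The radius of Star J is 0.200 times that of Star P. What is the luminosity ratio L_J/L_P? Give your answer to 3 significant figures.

Wien's law gives T ∝ 1/λ_max, so T_J/T_P = λ_P/λ_J = 629/268 = 2.347.
Then L ∝ R²T⁴ gives L_J/L_P = (0.200)² × (2.347)⁴ = 0.04000 × 30.34 = 1.214.

1.21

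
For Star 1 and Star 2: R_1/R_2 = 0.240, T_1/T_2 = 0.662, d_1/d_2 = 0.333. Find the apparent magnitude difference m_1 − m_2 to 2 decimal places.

2.50

L_1/L_2 = (0.240)²(0.662)⁴ = 0.01106.
F_1/F_2 = (L_1/L_2)/(d_1/d_2)² = 0.01106/0.1109 = 0.09976.
m_1 − m_2 = −2.5 log₁₀(0.09976) = 2.50.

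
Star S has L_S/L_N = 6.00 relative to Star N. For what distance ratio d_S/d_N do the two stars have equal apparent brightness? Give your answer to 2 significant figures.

Equal flux requires L_S/d_S² = L_N/d_N², so d_S/d_N = √(L_S/L_N)
= √(6.00) = 2.449.

2.4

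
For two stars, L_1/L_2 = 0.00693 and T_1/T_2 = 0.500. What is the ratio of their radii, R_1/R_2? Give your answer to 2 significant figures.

0.33

L ∝ R²T⁴ gives R ∝ √L / T², so
R_1/R_2 = √(0.00693) / (0.500)² = 0.08325 / 0.2500 = 0.3330.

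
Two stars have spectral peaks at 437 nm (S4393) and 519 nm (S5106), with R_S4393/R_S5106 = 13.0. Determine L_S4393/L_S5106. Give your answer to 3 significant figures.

Wien's law gives T ∝ 1/λ_max, so T_S4393/T_S5106 = λ_S5106/λ_S4393 = 519/437 = 1.188.
Then L ∝ R²T⁴ gives L_S4393/L_S5106 = (13.0)² × (1.188)⁴ = 169.0 × 1.989 = 336.2.

336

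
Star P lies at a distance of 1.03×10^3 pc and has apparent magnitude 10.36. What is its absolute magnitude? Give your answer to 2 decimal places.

M = m − 5 log₁₀(d/10 pc) = 10.36 − 5 log₁₀(1.03×10^3/10)
  = 10.36 − 5 × 2.013 = 10.36 − 10.06 = 0.30.

0.30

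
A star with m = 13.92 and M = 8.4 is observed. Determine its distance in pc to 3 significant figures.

127 pc

m − M = 5 log₁₀(d/10 pc)
13.92 − (8.4) = 5.52 = 5 log₁₀(d/10)
d = 10 × 10^(5.52/5) = 10 × 10^1.104 = 127.1 pc.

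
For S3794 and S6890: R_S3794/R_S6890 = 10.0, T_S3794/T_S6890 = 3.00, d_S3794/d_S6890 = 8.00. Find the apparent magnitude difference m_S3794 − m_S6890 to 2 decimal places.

-5.26

L_S3794/L_S6890 = (10.0)²(3.00)⁴ = 8100.
F_S3794/F_S6890 = (L_S3794/L_S6890)/(d_S3794/d_S6890)² = 8100/64.00 = 126.6.
m_S3794 − m_S6890 = −2.5 log₁₀(126.6) = -5.26.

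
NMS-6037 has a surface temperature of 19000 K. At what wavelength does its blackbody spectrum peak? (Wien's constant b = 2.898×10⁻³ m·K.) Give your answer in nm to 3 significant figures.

153 nm

λ_max = b/T = 2.898×10⁻³ / 19000 = 1.53×10^-7 m = 152.5 nm.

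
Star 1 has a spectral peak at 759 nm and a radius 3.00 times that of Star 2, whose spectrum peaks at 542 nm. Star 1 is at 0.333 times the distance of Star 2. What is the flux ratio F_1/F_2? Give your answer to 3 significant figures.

Wien's law: T_1/T_2 = λ_2/λ_1 = 542/759 = 0.7141.
L_1/L_2 = (R_1/R_2)²(T_1/T_2)⁴ = (3.00)²(0.7141)⁴ = 2.340.
F_1/F_2 = (L_1/L_2)/(d_1/d_2)² = 2.340/(0.333)² = 21.10.

21.1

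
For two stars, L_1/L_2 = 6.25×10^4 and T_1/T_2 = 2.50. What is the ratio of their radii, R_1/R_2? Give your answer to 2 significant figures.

40

L ∝ R²T⁴ gives R ∝ √L / T², so
R_1/R_2 = √(6.25×10^4) / (2.50)² = 250.0 / 6.250 = 40.00.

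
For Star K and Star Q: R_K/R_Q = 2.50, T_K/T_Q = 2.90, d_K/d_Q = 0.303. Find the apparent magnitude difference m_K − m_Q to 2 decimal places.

L_K/L_Q = (2.50)²(2.90)⁴ = 442.1.
F_K/F_Q = (L_K/L_Q)/(d_K/d_Q)² = 442.1/0.09181 = 4815.
m_K − m_Q = −2.5 log₁₀(4815) = -9.21.

-9.21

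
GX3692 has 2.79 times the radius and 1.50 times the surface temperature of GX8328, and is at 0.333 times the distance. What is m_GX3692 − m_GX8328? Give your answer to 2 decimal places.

-6.38

L_GX3692/L_GX8328 = (2.79)²(1.50)⁴ = 39.41.
F_GX3692/F_GX8328 = (L_GX3692/L_GX8328)/(d_GX3692/d_GX8328)² = 39.41/0.1109 = 355.4.
m_GX3692 − m_GX8328 = −2.5 log₁₀(355.4) = -6.38.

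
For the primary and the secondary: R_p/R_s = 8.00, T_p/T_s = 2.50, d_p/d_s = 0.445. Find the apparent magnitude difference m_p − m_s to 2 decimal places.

-10.25

L_p/L_s = (8.00)²(2.50)⁴ = 2500.
F_p/F_s = (L_p/L_s)/(d_p/d_s)² = 2500/0.1980 = 1.262×10^4.
m_p − m_s = −2.5 log₁₀(1.262×10^4) = -10.25.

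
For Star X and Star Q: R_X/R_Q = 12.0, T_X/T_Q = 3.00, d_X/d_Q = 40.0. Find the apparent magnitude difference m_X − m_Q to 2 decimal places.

L_X/L_Q = (12.0)²(3.00)⁴ = 1.166×10^4.
F_X/F_Q = (L_X/L_Q)/(d_X/d_Q)² = 1.166×10^4/1600 = 7.290.
m_X − m_Q = −2.5 log₁₀(7.290) = -2.16.

-2.16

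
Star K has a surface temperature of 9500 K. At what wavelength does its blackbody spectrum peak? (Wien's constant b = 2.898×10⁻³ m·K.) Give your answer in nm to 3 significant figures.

λ_max = b/T = 2.898×10⁻³ / 9500 = 3.05×10^-7 m = 305.1 nm.

305 nm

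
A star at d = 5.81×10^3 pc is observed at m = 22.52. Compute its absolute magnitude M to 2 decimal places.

8.70

M = m − 5 log₁₀(d/10 pc) = 22.52 − 5 log₁₀(5.81×10^3/10)
  = 22.52 − 5 × 2.764 = 22.52 − 13.82 = 8.70.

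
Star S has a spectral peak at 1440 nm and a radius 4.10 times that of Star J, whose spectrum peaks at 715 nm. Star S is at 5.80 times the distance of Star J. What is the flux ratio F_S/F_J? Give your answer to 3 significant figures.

Wien's law: T_S/T_J = λ_J/λ_S = 715/1440 = 0.4965.
L_S/L_J = (R_S/R_J)²(T_S/T_J)⁴ = (4.10)²(0.4965)⁴ = 1.022.
F_S/F_J = (L_S/L_J)/(d_S/d_J)² = 1.022/(5.80)² = 0.03037.

0.0304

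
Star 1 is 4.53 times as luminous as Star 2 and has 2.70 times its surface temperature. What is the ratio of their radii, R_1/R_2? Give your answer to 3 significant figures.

0.292

L ∝ R²T⁴ gives R ∝ √L / T², so
R_1/R_2 = √(4.53) / (2.70)² = 2.128 / 7.290 = 0.2920.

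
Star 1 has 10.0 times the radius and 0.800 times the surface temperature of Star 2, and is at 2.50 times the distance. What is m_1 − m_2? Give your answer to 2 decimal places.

-2.04

L_1/L_2 = (10.0)²(0.800)⁴ = 40.96.
F_1/F_2 = (L_1/L_2)/(d_1/d_2)² = 40.96/6.250 = 6.554.
m_1 − m_2 = −2.5 log₁₀(6.554) = -2.04.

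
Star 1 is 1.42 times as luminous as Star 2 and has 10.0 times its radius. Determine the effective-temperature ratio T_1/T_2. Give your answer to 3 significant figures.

L ∝ R²T⁴ gives T ∝ (L/R²)^(1/4), so
T_1/T_2 = (1.42 / 10.0²)^(1/4) = (0.01420)^(1/4) = 0.3452.

0.345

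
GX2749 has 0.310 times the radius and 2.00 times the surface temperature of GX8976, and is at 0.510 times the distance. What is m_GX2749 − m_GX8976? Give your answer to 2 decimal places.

-1.93

L_GX2749/L_GX8976 = (0.310)²(2.00)⁴ = 1.538.
F_GX2749/F_GX8976 = (L_GX2749/L_GX8976)/(d_GX2749/d_GX8976)² = 1.538/0.2601 = 5.912.
m_GX2749 − m_GX8976 = −2.5 log₁₀(5.912) = -1.93.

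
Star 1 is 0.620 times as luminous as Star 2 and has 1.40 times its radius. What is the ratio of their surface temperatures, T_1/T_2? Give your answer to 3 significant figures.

L ∝ R²T⁴ gives T ∝ (L/R²)^(1/4), so
T_1/T_2 = (0.620 / 1.40²)^(1/4) = (0.3163)^(1/4) = 0.7500.

0.750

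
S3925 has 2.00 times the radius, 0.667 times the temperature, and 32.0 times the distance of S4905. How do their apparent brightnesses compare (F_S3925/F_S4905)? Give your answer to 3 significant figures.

L_S3925/L_S4905 = (R_S3925/R_S4905)²(T_S3925/T_S4905)⁴ = (2.00)² × (0.667)⁴ = 0.7917.
F_S3925/F_S4905 = (L_S3925/L_S4905)/(d_S3925/d_S4905)² = 0.7917 / (32.0)² = 7.731×10^-4.

7.73×10^-4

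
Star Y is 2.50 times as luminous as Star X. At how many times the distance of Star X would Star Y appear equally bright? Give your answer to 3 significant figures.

1.58

Equal flux requires L_Y/d_Y² = L_X/d_X², so d_Y/d_X = √(L_Y/L_X)
= √(2.50) = 1.581.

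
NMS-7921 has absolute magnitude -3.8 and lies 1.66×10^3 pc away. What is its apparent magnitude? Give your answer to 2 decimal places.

7.30

m = M + 5 log₁₀(d/10 pc) = -3.8 + 5 log₁₀(1.66×10^3/10)
  = -3.8 + 5 × 2.220 = -3.8 + 11.10 = 7.30.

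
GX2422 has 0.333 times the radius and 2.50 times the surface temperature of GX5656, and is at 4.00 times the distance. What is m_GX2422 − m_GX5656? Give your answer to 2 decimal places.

1.42

L_GX2422/L_GX5656 = (0.333)²(2.50)⁴ = 4.332.
F_GX2422/F_GX5656 = (L_GX2422/L_GX5656)/(d_GX2422/d_GX5656)² = 4.332/16.00 = 0.2707.
m_GX2422 − m_GX5656 = −2.5 log₁₀(0.2707) = 1.42.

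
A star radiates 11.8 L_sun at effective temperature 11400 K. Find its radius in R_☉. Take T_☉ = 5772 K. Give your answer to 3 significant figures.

R/R_☉ = √(L/L_☉) / (T/T_☉)² = √(11.8) / (1.975)²
       = 3.435 / 3.901 = 0.8806.

0.881 R_☉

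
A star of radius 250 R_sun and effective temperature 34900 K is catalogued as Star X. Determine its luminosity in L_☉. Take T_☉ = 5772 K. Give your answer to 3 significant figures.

8.35×10^7 L_☉

L/L_☉ = (R/R_☉)² (T/T_☉)⁴ = (250)² × (34900/5772)⁴
       = 6.250×10^4 × (6.046)⁴ = 6.250×10^4 × 1337 = 8.354×10^7.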